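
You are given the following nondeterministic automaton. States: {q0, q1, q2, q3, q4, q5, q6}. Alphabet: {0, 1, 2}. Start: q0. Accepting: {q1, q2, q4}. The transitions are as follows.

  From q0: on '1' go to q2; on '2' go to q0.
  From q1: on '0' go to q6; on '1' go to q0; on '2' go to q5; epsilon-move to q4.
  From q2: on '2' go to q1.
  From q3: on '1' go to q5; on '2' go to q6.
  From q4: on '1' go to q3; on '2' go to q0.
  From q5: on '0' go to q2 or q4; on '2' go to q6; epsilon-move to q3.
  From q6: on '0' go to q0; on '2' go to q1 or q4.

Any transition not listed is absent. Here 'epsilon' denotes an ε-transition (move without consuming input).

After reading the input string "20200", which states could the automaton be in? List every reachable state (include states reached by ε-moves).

∅

Start in {q0}.
Read '2': q0→{q0}; now {q0}.
Read '0': q0→∅; now ∅.
The set is empty and remains empty for the remaining 3 symbols.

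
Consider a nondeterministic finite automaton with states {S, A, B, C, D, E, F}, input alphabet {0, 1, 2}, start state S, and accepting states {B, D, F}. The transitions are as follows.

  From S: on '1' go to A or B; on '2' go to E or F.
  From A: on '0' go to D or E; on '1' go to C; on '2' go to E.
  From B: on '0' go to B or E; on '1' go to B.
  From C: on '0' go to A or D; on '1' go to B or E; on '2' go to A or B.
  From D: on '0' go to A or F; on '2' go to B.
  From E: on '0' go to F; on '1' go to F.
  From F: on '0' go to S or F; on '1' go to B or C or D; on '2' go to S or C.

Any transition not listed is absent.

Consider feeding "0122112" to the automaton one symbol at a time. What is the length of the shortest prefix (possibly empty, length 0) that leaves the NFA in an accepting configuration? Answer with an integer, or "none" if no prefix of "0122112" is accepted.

Start in {S}.
Read '0': {S} → ∅.
The set is empty and remains empty for the remaining 6 symbols.
No reachable set along the way intersects F.

none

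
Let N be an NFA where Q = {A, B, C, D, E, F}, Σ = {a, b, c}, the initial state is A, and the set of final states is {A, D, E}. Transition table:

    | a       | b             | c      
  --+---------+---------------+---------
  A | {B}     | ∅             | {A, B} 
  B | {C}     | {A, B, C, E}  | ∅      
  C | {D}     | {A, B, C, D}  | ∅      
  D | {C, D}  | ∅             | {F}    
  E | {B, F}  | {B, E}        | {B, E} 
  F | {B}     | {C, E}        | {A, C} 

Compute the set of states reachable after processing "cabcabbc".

{A, B, E, F}

Start in {A}.
Read 'c': A→{A, B}; now {A, B}.
Read 'a': A→{B}, B→{C}; now {B, C}.
Read 'b': B→{A, B, C, E}, C→{A, B, C, D}; now {A, B, C, D, E}.
Read 'c': A→{A, B}, B→∅, C→∅, D→{F}, E→{B, E}; now {A, B, E, F}.
Read 'a': A→{B}, B→{C}, E→{B, F}, F→{B}; now {B, C, F}.
Read 'b': B→{A, B, C, E}, C→{A, B, C, D}, F→{C, E}; now {A, B, C, D, E}.
Read 'b': A→∅, B→{A, B, C, E}, C→{A, B, C, D}, D→∅, E→{B, E}; now {A, B, C, D, E}.
Read 'c': A→{A, B}, B→∅, C→∅, D→{F}, E→{B, E}; now {A, B, E, F}.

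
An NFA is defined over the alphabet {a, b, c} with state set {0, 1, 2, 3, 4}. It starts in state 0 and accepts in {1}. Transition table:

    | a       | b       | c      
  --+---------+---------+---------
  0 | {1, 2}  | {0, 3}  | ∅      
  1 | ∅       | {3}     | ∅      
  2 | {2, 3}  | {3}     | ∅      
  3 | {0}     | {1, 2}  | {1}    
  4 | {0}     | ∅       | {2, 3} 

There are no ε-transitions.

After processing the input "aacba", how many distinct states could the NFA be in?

1

Start in {0}.
Read 'a': 0→{1, 2}; now {1, 2}.
Read 'a': 1→∅, 2→{2, 3}; now {2, 3}.
Read 'c': 2→∅, 3→{1}; now {1}.
Read 'b': 1→{3}; now {3}.
Read 'a': 3→{0}; now {0}.
That set has 1 state.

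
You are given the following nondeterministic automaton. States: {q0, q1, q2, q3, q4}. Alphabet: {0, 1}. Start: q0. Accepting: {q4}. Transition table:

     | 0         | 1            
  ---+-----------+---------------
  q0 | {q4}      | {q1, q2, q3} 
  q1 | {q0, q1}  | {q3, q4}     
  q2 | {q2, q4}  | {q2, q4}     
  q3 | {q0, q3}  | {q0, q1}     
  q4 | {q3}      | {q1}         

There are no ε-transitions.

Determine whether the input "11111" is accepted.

Start in {q0}.
Read '1': {q0} → {q1, q2, q3}.
Read '1': {q1, q2, q3} → {q0, q1, q2, q3, q4}.
Read '1': {q0, q1, q2, q3, q4} → {q0, q1, q2, q3, q4}.
Read '1': {q0, q1, q2, q3, q4} → {q0, q1, q2, q3, q4}.
Read '1': {q0, q1, q2, q3, q4} → {q0, q1, q2, q3, q4}.
The final set {q0, q1, q2, q3, q4} contains the accepting state q4.

Yes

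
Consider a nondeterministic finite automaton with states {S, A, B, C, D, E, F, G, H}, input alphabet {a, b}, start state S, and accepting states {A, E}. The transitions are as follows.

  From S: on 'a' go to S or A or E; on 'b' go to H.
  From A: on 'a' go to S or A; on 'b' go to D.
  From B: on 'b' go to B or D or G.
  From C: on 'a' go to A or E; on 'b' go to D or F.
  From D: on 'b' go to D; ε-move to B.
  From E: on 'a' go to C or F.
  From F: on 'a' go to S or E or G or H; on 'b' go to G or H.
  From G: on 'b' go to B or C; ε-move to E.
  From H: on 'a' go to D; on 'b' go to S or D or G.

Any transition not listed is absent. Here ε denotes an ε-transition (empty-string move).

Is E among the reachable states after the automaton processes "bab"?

Start in {S}.
Read 'b': {S} → {H}.
Read 'a': {H} → {B, D}.
Read 'b': {B, D} → {B, D, E, G}.
State E is in {B, D, E, G}.

Yes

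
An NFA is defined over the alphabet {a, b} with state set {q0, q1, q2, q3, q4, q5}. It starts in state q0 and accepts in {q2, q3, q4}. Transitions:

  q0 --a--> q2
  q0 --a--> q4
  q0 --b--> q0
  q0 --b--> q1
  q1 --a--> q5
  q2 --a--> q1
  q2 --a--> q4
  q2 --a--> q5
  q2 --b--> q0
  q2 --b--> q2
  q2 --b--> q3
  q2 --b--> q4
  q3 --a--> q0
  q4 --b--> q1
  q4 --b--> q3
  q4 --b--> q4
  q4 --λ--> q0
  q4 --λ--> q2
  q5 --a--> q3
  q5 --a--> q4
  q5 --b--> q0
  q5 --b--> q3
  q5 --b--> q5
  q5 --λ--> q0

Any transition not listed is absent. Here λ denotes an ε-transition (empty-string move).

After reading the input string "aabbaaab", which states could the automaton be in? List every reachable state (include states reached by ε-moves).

{q0, q1, q2, q3, q4, q5}

Start in {q0}.
Read 'a': q0→{q2, q4}; union {q2, q4}; ε-closure = {q0, q2, q4}.
Read 'a': q0→{q2, q4}, q2→{q1, q4, q5}, q4→∅; union {q1, q2, q4, q5}; ε-closure = {q0, q1, q2, q4, q5}.
Read 'b': q0→{q0, q1}, q1→∅, q2→{q0, q2, q3, q4}, q4→{q1, q3, q4}, q5→{q0, q3, q5}; now {q0, q1, q2, q3, q4, q5}.
Read 'b': q0→{q0, q1}, q1→∅, q2→{q0, q2, q3, q4}, q3→∅, q4→{q1, q3, q4}, q5→{q0, q3, q5}; now {q0, q1, q2, q3, q4, q5}.
Read 'a': q0→{q2, q4}, q1→{q5}, q2→{q1, q4, q5}, q3→{q0}, q4→∅, q5→{q3, q4}; now {q0, q1, q2, q3, q4, q5}.
Read 'a': q0→{q2, q4}, q1→{q5}, q2→{q1, q4, q5}, q3→{q0}, q4→∅, q5→{q3, q4}; now {q0, q1, q2, q3, q4, q5}.
Read 'a': q0→{q2, q4}, q1→{q5}, q2→{q1, q4, q5}, q3→{q0}, q4→∅, q5→{q3, q4}; now {q0, q1, q2, q3, q4, q5}.
Read 'b': q0→{q0, q1}, q1→∅, q2→{q0, q2, q3, q4}, q3→∅, q4→{q1, q3, q4}, q5→{q0, q3, q5}; now {q0, q1, q2, q3, q4, q5}.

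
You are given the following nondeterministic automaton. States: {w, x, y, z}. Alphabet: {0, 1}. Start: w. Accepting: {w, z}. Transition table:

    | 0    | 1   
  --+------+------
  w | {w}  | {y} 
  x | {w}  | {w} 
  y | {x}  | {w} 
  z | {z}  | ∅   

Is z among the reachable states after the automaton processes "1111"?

Start in {w}.
Read '1': {w} → {y}.
Read '1': {y} → {w}.
Read '1': {w} → {y}.
Read '1': {y} → {w}.
State z is not in {w}.

No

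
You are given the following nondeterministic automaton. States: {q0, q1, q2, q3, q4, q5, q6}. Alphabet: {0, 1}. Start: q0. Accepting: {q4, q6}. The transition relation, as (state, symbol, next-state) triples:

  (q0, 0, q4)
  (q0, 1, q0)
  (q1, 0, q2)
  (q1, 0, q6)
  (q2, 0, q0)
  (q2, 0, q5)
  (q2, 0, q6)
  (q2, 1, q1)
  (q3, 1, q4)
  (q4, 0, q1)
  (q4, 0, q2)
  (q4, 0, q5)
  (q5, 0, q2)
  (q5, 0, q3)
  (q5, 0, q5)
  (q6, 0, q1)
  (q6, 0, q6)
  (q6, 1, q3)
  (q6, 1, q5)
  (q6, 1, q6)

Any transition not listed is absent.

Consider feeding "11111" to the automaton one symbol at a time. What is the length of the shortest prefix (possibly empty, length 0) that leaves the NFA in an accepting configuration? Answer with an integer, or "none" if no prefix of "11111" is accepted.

none

Start in {q0}.
Read '1': q0→{q0}; now {q0}.
Read '1': q0→{q0}; now {q0}.
Read '1': q0→{q0}; now {q0}.
Read '1': q0→{q0}; now {q0}.
Read '1': q0→{q0}; now {q0}.
No reachable set along the way intersects F.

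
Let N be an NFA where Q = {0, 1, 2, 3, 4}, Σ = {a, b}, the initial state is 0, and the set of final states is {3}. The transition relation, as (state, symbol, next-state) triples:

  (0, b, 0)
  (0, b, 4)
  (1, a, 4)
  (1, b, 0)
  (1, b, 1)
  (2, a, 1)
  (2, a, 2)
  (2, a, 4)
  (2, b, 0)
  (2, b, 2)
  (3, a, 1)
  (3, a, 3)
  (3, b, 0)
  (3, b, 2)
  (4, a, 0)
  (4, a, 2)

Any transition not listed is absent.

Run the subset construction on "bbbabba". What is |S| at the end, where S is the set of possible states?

4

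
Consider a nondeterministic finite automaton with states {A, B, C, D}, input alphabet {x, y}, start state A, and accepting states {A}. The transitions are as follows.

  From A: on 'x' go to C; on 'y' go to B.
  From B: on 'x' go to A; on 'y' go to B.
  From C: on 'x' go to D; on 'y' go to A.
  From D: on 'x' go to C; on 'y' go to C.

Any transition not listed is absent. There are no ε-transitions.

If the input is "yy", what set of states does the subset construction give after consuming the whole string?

Start in {A}.
Read 'y': {A} → {B}.
Read 'y': {B} → {B}.

{B}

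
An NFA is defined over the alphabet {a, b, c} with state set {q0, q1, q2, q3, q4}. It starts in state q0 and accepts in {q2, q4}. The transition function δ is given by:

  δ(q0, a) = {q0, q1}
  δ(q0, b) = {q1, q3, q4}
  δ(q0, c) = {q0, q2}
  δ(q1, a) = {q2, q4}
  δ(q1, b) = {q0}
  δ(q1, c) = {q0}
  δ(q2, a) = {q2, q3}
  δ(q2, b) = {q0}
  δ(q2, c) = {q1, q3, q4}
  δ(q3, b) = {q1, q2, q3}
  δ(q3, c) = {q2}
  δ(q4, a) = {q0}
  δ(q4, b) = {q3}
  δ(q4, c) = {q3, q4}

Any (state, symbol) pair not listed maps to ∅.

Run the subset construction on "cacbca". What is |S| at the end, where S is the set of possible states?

5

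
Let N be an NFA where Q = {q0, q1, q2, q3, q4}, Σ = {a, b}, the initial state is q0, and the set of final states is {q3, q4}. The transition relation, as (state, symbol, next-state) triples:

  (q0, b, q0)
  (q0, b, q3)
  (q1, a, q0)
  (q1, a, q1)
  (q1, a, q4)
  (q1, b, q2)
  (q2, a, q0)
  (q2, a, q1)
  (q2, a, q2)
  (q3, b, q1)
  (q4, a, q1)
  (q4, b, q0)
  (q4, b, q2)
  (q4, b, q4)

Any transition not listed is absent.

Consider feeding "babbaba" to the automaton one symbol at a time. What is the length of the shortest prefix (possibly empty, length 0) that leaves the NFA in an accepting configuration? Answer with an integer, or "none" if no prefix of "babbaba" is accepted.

Start in {q0}.
Read 'b': {q0} → {q0, q3}.
None of the earlier sets intersect F, but {q0, q3} does.

1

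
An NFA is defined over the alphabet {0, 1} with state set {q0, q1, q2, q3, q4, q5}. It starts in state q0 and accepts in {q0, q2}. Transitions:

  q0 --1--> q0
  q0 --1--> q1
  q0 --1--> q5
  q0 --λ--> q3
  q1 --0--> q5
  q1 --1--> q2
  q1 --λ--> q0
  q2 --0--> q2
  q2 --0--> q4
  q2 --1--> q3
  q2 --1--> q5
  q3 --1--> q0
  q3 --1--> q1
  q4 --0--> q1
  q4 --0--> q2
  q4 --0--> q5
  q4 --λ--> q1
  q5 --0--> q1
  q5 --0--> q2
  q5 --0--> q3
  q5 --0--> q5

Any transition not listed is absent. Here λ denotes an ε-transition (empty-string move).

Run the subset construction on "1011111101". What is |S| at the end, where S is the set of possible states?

Start: ε-closure({q0}) = {q0, q3}.
Read '1': q0→{q0, q1, q5}, q3→{q0, q1}; union {q0, q1, q5}; ε-closure = {q0, q1, q3, q5}.
Read '0': q0→∅, q1→{q5}, q3→∅, q5→{q1, q2, q3, q5}; union {q1, q2, q3, q5}; ε-closure = {q0, q1, q2, q3, q5}.
Read '1': q0→{q0, q1, q5}, q1→{q2}, q2→{q3, q5}, q3→{q0, q1}, q5→∅; now {q0, q1, q2, q3, q5}.
Read '1': q0→{q0, q1, q5}, q1→{q2}, q2→{q3, q5}, q3→{q0, q1}, q5→∅; now {q0, q1, q2, q3, q5}.
Read '1': q0→{q0, q1, q5}, q1→{q2}, q2→{q3, q5}, q3→{q0, q1}, q5→∅; now {q0, q1, q2, q3, q5}.
Read '1': q0→{q0, q1, q5}, q1→{q2}, q2→{q3, q5}, q3→{q0, q1}, q5→∅; now {q0, q1, q2, q3, q5}.
Read '1': q0→{q0, q1, q5}, q1→{q2}, q2→{q3, q5}, q3→{q0, q1}, q5→∅; now {q0, q1, q2, q3, q5}.
Read '1': q0→{q0, q1, q5}, q1→{q2}, q2→{q3, q5}, q3→{q0, q1}, q5→∅; now {q0, q1, q2, q3, q5}.
Read '0': q0→∅, q1→{q5}, q2→{q2, q4}, q3→∅, q5→{q1, q2, q3, q5}; union {q1, q2, q3, q4, q5}; ε-closure = {q0, q1, q2, q3, q4, q5}.
Read '1': q0→{q0, q1, q5}, q1→{q2}, q2→{q3, q5}, q3→{q0, q1}, q4→∅, q5→∅; now {q0, q1, q2, q3, q5}.
That set has 5 states.

5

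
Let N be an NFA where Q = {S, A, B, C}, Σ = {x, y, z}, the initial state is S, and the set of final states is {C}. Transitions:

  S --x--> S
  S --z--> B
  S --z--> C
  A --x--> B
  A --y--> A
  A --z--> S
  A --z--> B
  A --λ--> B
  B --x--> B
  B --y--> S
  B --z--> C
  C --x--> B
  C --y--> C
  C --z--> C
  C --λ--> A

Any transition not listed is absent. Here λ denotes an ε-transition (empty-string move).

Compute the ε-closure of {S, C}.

{S, A, B, C}

Begin with {S, C}.
ε-move C → A; add A.
ε-move A → B; add B.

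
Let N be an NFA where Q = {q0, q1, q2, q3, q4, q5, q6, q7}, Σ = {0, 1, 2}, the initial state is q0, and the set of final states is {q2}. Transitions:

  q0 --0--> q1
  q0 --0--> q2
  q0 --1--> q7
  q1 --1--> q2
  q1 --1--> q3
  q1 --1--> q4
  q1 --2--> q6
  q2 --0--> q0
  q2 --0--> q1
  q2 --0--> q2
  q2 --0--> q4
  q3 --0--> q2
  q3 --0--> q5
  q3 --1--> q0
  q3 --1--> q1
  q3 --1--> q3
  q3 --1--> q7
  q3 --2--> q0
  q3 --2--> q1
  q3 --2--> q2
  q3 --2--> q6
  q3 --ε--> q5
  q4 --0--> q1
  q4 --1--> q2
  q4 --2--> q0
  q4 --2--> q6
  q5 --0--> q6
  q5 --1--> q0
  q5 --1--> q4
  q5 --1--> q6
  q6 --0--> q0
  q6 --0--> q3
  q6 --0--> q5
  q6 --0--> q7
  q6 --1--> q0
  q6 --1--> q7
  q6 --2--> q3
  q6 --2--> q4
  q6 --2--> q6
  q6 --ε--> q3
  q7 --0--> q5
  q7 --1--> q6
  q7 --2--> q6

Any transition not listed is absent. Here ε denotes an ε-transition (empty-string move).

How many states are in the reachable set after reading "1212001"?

8

Start in {q0}.
Read '1': {q0} → {q7}.
Read '2': {q7} → {q3, q5, q6}.
Read '1': {q3, q5, q6} → {q0, q1, q3, q4, q5, q6, q7}.
Read '2': {q0, q1, q3, q4, q5, q6, q7} → {q0, q1, q2, q3, q4, q5, q6}.
Read '0': {q0, q1, q2, q3, q4, q5, q6} → {q0, q1, q2, q3, q4, q5, q6, q7}.
Read '0': {q0, q1, q2, q3, q4, q5, q6, q7} → {q0, q1, q2, q3, q4, q5, q6, q7}.
Read '1': {q0, q1, q2, q3, q4, q5, q6, q7} → {q0, q1, q2, q3, q4, q5, q6, q7}.
That set has 8 states.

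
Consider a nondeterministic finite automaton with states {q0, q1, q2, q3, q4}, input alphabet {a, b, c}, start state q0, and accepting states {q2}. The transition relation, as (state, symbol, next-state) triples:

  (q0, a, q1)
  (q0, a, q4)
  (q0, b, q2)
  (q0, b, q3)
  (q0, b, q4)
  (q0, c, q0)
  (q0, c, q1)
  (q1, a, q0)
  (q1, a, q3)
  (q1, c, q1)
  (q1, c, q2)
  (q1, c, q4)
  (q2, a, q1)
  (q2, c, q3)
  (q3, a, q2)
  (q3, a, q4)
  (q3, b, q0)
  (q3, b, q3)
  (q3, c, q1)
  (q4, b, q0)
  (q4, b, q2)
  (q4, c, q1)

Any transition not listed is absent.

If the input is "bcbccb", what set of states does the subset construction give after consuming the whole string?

{q0, q2, q3, q4}

Start in {q0}.
Read 'b': q0→{q2, q3, q4}; now {q2, q3, q4}.
Read 'c': q2→{q3}, q3→{q1}, q4→{q1}; now {q1, q3}.
Read 'b': q1→∅, q3→{q0, q3}; now {q0, q3}.
Read 'c': q0→{q0, q1}, q3→{q1}; now {q0, q1}.
Read 'c': q0→{q0, q1}, q1→{q1, q2, q4}; now {q0, q1, q2, q4}.
Read 'b': q0→{q2, q3, q4}, q1→∅, q2→∅, q4→{q0, q2}; now {q0, q2, q3, q4}.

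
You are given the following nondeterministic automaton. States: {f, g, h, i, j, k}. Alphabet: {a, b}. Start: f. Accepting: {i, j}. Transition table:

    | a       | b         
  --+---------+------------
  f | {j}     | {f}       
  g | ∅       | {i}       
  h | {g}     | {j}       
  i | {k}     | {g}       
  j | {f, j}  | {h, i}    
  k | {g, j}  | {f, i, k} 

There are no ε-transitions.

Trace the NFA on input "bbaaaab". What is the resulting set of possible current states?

{f, h, i}

Start in {f}.
Read 'b': {f} → {f}.
Read 'b': {f} → {f}.
Read 'a': {f} → {j}.
Read 'a': {j} → {f, j}.
Read 'a': {f, j} → {f, j}.
Read 'a': {f, j} → {f, j}.
Read 'b': {f, j} → {f, h, i}.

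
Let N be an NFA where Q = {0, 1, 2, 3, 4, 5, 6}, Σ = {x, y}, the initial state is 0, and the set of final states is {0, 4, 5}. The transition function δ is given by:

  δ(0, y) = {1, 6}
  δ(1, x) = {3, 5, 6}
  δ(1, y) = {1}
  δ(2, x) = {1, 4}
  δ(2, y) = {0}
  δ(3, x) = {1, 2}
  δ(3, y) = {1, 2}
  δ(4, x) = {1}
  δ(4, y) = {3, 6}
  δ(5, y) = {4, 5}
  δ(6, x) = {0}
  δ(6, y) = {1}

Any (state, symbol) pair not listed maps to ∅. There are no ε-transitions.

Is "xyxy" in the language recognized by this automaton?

Start in {0}.
Read 'x': 0→∅; now ∅.
The set is empty and remains empty for the remaining 3 symbols.
The final set ∅ contains no accepting state.

No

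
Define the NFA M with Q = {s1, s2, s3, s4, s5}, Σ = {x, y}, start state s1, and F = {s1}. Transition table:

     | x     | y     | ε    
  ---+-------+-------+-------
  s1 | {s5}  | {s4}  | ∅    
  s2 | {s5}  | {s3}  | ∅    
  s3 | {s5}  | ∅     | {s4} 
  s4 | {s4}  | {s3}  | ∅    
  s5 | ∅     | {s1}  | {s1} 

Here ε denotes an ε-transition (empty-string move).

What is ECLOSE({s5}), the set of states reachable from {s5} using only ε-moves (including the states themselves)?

Begin with {s5}.
ε-move s5 → s1; add s1.

{s1, s5}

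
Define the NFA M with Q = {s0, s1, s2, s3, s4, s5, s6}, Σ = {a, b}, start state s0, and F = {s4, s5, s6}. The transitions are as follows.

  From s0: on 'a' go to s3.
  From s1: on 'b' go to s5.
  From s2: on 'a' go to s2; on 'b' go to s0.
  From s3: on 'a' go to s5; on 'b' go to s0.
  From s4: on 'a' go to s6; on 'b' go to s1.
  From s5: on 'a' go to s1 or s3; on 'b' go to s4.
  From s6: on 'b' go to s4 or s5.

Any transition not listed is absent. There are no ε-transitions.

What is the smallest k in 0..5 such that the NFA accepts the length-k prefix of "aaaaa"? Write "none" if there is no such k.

2

Start in {s0}.
Read 'a': s0→{s3}; now {s3}.
Read 'a': s3→{s5}; now {s5}.
None of the earlier sets intersect F, but {s5} does.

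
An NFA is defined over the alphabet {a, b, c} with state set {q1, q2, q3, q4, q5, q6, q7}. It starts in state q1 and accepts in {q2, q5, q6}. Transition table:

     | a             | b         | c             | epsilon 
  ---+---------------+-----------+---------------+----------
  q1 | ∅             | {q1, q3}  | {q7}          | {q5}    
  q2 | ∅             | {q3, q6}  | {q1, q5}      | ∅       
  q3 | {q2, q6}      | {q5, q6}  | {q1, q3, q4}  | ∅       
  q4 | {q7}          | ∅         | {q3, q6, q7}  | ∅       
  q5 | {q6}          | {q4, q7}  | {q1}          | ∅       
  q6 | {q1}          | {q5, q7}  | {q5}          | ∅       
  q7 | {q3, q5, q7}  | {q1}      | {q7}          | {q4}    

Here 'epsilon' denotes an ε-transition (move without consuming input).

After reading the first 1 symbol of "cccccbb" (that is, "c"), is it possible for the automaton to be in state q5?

Start: ε-closure({q1}) = {q1, q5}.
Read 'c': q1→{q7}, q5→{q1}; union {q1, q7}; ε-closure = {q1, q4, q5, q7}.
State q5 is in {q1, q4, q5, q7}.

Yes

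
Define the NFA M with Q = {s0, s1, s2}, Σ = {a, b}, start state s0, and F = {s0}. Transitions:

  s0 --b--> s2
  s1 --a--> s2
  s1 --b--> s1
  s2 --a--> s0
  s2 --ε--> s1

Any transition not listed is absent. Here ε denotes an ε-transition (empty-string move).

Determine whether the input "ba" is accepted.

Yes

Start in {s0}.
Read 'b': s0→{s2}; union {s2}; ε-closure = {s1, s2}.
Read 'a': s1→{s2}, s2→{s0}; union {s0, s2}; ε-closure = {s0, s1, s2}.
The final set {s0, s1, s2} contains the accepting state s0.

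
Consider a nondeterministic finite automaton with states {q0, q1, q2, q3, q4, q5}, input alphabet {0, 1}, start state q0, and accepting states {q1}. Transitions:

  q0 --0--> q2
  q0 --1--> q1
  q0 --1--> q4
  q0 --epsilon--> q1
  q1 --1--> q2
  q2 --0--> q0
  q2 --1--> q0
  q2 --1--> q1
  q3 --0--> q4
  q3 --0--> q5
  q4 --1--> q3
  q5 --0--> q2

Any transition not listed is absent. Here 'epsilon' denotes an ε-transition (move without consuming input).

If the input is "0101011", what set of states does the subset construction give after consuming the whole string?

{q1, q2, q4}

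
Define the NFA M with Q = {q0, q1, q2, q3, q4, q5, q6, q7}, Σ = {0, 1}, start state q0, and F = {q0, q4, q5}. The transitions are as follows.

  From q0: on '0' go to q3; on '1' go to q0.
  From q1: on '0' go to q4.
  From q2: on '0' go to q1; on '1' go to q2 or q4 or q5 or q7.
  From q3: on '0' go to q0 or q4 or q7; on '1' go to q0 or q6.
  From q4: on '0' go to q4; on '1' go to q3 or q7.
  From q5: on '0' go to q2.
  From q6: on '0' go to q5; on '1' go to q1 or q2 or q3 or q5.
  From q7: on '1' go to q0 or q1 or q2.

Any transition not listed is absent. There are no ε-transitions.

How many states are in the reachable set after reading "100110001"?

4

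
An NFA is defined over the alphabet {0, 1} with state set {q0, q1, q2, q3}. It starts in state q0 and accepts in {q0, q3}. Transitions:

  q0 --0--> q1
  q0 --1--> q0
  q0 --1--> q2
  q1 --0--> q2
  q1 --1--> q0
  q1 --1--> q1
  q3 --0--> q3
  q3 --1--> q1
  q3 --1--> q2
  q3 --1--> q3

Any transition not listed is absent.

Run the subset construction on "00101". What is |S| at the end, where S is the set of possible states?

0

Start in {q0}.
Read '0': {q0} → {q1}.
Read '0': {q1} → {q2}.
Read '1': {q2} → ∅.
The set is empty and remains empty for the remaining 2 symbols.
That set has 0 states.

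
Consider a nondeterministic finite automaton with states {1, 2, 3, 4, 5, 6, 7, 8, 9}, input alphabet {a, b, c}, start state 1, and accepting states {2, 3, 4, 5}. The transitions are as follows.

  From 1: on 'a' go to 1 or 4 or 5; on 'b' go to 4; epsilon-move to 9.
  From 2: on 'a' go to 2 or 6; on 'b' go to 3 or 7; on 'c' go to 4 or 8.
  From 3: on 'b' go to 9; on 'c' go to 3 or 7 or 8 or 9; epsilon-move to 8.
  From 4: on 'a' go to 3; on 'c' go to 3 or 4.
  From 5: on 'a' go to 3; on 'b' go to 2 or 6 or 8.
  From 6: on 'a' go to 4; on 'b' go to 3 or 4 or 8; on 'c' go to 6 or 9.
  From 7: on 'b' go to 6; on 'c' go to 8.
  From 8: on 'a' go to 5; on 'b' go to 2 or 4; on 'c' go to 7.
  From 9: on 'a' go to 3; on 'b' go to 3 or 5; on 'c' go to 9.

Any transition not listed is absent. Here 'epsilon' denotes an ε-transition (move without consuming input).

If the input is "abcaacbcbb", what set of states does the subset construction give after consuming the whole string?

{2, 3, 4, 5, 6, 7, 8, 9}

Start: ε-closure({1}) = {1, 9}.
Read 'a': 1→{1, 4, 5}, 9→{3}; union {1, 3, 4, 5}; ε-closure = {1, 3, 4, 5, 8, 9}.
Read 'b': 1→{4}, 3→{9}, 4→∅, 5→{2, 6, 8}, 8→{2, 4}, 9→{3, 5}; now {2, 3, 4, 5, 6, 8, 9}.
Read 'c': 2→{4, 8}, 3→{3, 7, 8, 9}, 4→{3, 4}, 5→∅, 6→{6, 9}, 8→{7}, 9→{9}; now {3, 4, 6, 7, 8, 9}.
Read 'a': 3→∅, 4→{3}, 6→{4}, 7→∅, 8→{5}, 9→{3}; union {3, 4, 5}; ε-closure = {3, 4, 5, 8}.
Read 'a': 3→∅, 4→{3}, 5→{3}, 8→{5}; union {3, 5}; ε-closure = {3, 5, 8}.
Read 'c': 3→{3, 7, 8, 9}, 5→∅, 8→{7}; now {3, 7, 8, 9}.
Read 'b': 3→{9}, 7→{6}, 8→{2, 4}, 9→{3, 5}; union {2, 3, 4, 5, 6, 9}; ε-closure = {2, 3, 4, 5, 6, 8, 9}.
Read 'c': 2→{4, 8}, 3→{3, 7, 8, 9}, 4→{3, 4}, 5→∅, 6→{6, 9}, 8→{7}, 9→{9}; now {3, 4, 6, 7, 8, 9}.
Read 'b': 3→{9}, 4→∅, 6→{3, 4, 8}, 7→{6}, 8→{2, 4}, 9→{3, 5}; now {2, 3, 4, 5, 6, 8, 9}.
Read 'b': 2→{3, 7}, 3→{9}, 4→∅, 5→{2, 6, 8}, 6→{3, 4, 8}, 8→{2, 4}, 9→{3, 5}; now {2, 3, 4, 5, 6, 7, 8, 9}.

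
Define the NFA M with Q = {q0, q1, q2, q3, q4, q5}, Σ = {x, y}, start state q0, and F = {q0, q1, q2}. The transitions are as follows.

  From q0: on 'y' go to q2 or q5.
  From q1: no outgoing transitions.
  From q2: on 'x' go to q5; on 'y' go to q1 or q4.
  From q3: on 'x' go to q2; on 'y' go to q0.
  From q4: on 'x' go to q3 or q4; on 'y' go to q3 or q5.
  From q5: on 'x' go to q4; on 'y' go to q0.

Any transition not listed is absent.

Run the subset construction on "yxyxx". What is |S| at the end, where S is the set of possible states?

3

Start in {q0}.
Read 'y': q0→{q2, q5}; now {q2, q5}.
Read 'x': q2→{q5}, q5→{q4}; now {q4, q5}.
Read 'y': q4→{q3, q5}, q5→{q0}; now {q0, q3, q5}.
Read 'x': q0→∅, q3→{q2}, q5→{q4}; now {q2, q4}.
Read 'x': q2→{q5}, q4→{q3, q4}; now {q3, q4, q5}.
That set has 3 states.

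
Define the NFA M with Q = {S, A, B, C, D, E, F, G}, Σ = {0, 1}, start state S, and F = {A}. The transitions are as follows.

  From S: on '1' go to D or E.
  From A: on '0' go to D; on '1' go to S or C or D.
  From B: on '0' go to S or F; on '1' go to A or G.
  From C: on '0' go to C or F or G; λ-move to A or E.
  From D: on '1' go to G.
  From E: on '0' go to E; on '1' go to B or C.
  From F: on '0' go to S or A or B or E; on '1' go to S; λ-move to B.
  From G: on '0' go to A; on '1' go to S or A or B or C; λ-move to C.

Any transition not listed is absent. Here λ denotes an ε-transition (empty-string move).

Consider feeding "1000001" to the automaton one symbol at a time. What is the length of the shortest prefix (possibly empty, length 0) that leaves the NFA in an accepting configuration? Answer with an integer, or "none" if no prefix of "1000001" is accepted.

7

Start in {S}.
Read '1': {S} → {D, E}.
Read '0': {D, E} → {E}.
Read '0': {E} → {E}.
Read '0': {E} → {E}.
Read '0': {E} → {E}.
Read '0': {E} → {E}.
Read '1': {E} → {A, B, C, E}.
None of the earlier sets intersect F, but {A, B, C, E} does.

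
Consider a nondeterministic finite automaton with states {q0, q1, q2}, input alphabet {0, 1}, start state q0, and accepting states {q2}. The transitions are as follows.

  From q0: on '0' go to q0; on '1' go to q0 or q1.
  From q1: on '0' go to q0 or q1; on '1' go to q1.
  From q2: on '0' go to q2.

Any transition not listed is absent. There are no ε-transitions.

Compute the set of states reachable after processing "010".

{q0, q1}

Start in {q0}.
Read '0': q0→{q0}; now {q0}.
Read '1': q0→{q0, q1}; now {q0, q1}.
Read '0': q0→{q0}, q1→{q0, q1}; now {q0, q1}.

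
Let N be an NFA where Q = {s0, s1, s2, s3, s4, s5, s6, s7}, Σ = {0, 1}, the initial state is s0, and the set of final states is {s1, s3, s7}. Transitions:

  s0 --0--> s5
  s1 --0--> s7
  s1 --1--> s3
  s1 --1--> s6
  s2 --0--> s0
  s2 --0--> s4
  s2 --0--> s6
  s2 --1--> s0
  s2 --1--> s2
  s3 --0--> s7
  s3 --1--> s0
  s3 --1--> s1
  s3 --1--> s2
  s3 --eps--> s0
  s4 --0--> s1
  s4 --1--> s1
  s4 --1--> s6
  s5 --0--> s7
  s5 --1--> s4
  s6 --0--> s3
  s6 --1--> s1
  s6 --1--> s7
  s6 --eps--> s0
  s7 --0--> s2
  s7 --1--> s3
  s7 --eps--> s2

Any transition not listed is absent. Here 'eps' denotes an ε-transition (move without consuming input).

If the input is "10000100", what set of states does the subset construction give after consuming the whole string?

Start in {s0}.
Read '1': s0→∅; now ∅.
The set is empty and remains empty for the remaining 7 symbols.

∅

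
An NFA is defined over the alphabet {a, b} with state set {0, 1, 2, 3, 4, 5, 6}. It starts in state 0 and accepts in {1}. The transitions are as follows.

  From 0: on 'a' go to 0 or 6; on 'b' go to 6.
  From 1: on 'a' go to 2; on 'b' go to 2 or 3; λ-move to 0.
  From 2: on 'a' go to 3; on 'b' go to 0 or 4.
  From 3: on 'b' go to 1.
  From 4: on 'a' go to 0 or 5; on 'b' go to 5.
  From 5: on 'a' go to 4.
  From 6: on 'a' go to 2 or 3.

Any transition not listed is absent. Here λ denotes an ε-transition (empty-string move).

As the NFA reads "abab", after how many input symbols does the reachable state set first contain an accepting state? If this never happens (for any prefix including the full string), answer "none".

4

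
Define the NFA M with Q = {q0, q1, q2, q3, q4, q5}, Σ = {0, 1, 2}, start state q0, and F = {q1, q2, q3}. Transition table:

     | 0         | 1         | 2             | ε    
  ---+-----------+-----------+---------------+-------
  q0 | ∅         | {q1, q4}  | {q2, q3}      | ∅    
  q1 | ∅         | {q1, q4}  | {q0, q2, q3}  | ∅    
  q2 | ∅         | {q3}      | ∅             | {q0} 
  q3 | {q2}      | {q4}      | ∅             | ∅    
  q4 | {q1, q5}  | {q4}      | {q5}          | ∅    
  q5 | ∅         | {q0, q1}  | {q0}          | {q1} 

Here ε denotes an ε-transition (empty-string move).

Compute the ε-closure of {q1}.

Begin with {q1}.
No ε-moves leave this set, so the closure equals the set itself.

{q1}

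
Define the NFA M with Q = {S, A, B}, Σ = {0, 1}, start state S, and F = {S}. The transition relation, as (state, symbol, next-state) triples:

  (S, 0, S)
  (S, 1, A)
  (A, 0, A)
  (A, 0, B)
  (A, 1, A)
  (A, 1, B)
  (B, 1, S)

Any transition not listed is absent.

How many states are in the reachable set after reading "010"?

Start in {S}.
Read '0': S→{S}; now {S}.
Read '1': S→{A}; now {A}.
Read '0': A→{A, B}; now {A, B}.
That set has 2 states.

2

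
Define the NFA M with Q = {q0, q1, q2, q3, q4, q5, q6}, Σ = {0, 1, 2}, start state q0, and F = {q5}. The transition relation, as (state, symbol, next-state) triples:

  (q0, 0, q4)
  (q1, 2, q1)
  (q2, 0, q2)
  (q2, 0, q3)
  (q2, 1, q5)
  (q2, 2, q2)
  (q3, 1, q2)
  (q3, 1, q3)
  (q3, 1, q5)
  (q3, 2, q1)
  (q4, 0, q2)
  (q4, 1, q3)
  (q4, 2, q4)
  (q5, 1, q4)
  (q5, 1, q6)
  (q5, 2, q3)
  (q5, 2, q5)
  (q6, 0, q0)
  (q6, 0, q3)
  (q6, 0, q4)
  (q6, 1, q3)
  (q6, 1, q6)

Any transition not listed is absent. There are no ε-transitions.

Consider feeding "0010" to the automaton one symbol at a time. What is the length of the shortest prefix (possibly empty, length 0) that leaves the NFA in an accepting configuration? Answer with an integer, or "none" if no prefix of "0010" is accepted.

3

Start in {q0}.
Read '0': q0→{q4}; now {q4}.
Read '0': q4→{q2}; now {q2}.
Read '1': q2→{q5}; now {q5}.
None of the earlier sets intersect F, but {q5} does.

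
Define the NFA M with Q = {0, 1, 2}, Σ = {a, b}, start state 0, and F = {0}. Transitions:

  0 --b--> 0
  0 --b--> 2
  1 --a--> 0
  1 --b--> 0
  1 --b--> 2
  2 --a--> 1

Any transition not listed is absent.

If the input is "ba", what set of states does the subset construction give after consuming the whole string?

{1}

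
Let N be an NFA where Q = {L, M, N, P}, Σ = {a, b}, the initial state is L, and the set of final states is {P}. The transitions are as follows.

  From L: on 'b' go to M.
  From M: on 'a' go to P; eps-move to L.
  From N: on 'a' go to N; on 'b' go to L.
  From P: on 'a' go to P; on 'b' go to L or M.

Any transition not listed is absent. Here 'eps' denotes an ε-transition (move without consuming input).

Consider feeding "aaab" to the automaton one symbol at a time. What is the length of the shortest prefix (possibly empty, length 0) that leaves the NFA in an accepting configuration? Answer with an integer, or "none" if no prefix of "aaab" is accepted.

Start in {L}.
Read 'a': L→∅; now ∅.
The set is empty and remains empty for the remaining 3 symbols.
No reachable set along the way intersects F.

none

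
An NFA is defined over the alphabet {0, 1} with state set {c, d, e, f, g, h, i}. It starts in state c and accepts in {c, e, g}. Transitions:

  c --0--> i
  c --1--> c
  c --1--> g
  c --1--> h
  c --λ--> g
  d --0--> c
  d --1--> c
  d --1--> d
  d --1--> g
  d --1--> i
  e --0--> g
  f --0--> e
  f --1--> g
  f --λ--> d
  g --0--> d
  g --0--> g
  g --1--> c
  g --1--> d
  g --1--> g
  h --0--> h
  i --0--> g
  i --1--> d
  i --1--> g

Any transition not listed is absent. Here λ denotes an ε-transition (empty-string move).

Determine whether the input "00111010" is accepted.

Yes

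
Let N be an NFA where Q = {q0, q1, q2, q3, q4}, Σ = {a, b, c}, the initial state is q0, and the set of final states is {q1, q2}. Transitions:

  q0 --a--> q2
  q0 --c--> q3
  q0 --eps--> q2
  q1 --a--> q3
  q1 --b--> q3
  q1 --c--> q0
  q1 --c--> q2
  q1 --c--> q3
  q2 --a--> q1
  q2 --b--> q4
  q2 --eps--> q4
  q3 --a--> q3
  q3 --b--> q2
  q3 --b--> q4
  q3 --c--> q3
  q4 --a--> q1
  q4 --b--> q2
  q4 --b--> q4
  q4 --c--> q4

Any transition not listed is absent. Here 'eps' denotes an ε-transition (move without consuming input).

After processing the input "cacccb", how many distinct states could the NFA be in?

Start: ε-closure({q0}) = {q0, q2, q4}.
Read 'c': {q0, q2, q4} → {q3, q4}.
Read 'a': {q3, q4} → {q1, q3}.
Read 'c': {q1, q3} → {q0, q2, q3, q4}.
Read 'c': {q0, q2, q3, q4} → {q3, q4}.
Read 'c': {q3, q4} → {q3, q4}.
Read 'b': {q3, q4} → {q2, q4}.
That set has 2 states.

2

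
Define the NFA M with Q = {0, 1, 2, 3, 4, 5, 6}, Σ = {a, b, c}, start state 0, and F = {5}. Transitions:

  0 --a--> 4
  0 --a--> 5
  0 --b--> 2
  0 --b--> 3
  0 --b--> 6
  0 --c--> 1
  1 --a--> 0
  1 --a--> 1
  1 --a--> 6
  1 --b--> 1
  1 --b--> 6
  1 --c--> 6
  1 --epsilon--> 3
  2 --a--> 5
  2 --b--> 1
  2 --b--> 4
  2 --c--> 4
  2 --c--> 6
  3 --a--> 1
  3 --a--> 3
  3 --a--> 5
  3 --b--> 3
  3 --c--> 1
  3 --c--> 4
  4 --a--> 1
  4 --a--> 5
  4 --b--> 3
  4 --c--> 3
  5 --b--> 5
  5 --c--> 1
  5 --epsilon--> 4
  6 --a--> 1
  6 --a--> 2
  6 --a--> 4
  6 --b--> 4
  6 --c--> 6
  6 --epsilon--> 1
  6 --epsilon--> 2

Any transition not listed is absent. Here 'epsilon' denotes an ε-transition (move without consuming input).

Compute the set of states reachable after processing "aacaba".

{0, 1, 2, 3, 4, 5, 6}

Start in {0}.
Read 'a': 0→{4, 5}; now {4, 5}.
Read 'a': 4→{1, 5}, 5→∅; union {1, 5}; ε-closure = {1, 3, 4, 5}.
Read 'c': 1→{6}, 3→{1, 4}, 4→{3}, 5→{1}; union {1, 3, 4, 6}; ε-closure = {1, 2, 3, 4, 6}.
Read 'a': 1→{0, 1, 6}, 2→{5}, 3→{1, 3, 5}, 4→{1, 5}, 6→{1, 2, 4}; now {0, 1, 2, 3, 4, 5, 6}.
Read 'b': 0→{2, 3, 6}, 1→{1, 6}, 2→{1, 4}, 3→{3}, 4→{3}, 5→{5}, 6→{4}; now {1, 2, 3, 4, 5, 6}.
Read 'a': 1→{0, 1, 6}, 2→{5}, 3→{1, 3, 5}, 4→{1, 5}, 5→∅, 6→{1, 2, 4}; now {0, 1, 2, 3, 4, 5, 6}.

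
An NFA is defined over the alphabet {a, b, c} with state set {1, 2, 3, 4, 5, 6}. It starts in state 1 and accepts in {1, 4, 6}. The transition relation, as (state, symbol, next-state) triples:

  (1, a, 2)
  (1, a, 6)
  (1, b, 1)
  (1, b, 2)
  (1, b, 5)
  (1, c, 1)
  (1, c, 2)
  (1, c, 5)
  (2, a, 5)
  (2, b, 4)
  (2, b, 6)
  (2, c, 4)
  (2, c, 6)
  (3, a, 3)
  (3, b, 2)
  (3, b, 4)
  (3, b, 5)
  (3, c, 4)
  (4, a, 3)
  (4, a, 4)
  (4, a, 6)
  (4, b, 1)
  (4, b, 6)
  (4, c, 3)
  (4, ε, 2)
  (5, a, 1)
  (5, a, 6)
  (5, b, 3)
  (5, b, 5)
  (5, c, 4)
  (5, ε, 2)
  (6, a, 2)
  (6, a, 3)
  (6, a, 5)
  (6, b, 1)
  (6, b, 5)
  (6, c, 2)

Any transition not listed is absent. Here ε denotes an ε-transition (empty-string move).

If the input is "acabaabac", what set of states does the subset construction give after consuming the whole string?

{1, 2, 3, 4, 5, 6}

Start in {1}.
Read 'a': 1→{2, 6}; now {2, 6}.
Read 'c': 2→{4, 6}, 6→{2}; now {2, 4, 6}.
Read 'a': 2→{5}, 4→{3, 4, 6}, 6→{2, 3, 5}; now {2, 3, 4, 5, 6}.
Read 'b': 2→{4, 6}, 3→{2, 4, 5}, 4→{1, 6}, 5→{3, 5}, 6→{1, 5}; now {1, 2, 3, 4, 5, 6}.
Read 'a': 1→{2, 6}, 2→{5}, 3→{3}, 4→{3, 4, 6}, 5→{1, 6}, 6→{2, 3, 5}; now {1, 2, 3, 4, 5, 6}.
Read 'a': 1→{2, 6}, 2→{5}, 3→{3}, 4→{3, 4, 6}, 5→{1, 6}, 6→{2, 3, 5}; now {1, 2, 3, 4, 5, 6}.
Read 'b': 1→{1, 2, 5}, 2→{4, 6}, 3→{2, 4, 5}, 4→{1, 6}, 5→{3, 5}, 6→{1, 5}; now {1, 2, 3, 4, 5, 6}.
Read 'a': 1→{2, 6}, 2→{5}, 3→{3}, 4→{3, 4, 6}, 5→{1, 6}, 6→{2, 3, 5}; now {1, 2, 3, 4, 5, 6}.
Read 'c': 1→{1, 2, 5}, 2→{4, 6}, 3→{4}, 4→{3}, 5→{4}, 6→{2}; now {1, 2, 3, 4, 5, 6}.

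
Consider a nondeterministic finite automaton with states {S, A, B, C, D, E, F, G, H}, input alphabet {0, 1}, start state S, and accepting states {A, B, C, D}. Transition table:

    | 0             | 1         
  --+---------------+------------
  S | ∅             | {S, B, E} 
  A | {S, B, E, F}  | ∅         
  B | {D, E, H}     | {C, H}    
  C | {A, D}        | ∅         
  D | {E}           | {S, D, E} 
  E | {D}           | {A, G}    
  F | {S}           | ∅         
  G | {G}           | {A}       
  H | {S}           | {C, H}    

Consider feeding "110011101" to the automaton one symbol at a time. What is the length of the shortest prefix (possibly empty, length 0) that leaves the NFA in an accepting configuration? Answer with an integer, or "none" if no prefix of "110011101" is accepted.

1

Start in {S}.
Read '1': {S} → {S, B, E}.
None of the earlier sets intersect F, but {S, B, E} does.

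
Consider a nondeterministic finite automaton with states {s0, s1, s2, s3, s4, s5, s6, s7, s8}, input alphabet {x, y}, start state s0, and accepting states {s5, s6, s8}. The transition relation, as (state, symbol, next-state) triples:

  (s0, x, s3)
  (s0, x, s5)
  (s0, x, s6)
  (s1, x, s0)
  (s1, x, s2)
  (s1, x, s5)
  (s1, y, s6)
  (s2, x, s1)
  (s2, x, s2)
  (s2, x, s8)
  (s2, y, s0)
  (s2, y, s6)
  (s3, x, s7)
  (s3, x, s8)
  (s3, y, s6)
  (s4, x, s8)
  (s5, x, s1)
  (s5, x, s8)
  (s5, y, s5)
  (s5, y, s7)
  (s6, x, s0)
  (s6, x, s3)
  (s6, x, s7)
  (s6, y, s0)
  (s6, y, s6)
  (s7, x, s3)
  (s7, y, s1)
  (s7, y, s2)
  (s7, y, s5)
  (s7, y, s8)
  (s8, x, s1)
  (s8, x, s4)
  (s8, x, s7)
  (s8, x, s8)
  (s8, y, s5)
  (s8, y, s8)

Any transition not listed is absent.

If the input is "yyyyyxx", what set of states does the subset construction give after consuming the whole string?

∅

Start in {s0}.
Read 'y': s0→∅; now ∅.
The set is empty and remains empty for the remaining 6 symbols.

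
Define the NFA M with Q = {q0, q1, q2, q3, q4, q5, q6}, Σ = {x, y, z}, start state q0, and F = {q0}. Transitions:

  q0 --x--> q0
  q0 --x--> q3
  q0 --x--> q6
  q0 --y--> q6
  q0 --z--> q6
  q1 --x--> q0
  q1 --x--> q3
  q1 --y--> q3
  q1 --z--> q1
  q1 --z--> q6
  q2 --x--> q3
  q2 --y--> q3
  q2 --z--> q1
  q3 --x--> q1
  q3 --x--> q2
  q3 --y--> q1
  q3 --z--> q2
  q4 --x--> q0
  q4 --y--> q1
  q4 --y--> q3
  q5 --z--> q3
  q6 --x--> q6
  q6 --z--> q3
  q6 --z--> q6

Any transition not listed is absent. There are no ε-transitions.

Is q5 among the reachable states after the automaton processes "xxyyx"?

Start in {q0}.
Read 'x': q0→{q0, q3, q6}; now {q0, q3, q6}.
Read 'x': q0→{q0, q3, q6}, q3→{q1, q2}, q6→{q6}; now {q0, q1, q2, q3, q6}.
Read 'y': q0→{q6}, q1→{q3}, q2→{q3}, q3→{q1}, q6→∅; now {q1, q3, q6}.
Read 'y': q1→{q3}, q3→{q1}, q6→∅; now {q1, q3}.
Read 'x': q1→{q0, q3}, q3→{q1, q2}; now {q0, q1, q2, q3}.
State q5 is not in {q0, q1, q2, q3}.

No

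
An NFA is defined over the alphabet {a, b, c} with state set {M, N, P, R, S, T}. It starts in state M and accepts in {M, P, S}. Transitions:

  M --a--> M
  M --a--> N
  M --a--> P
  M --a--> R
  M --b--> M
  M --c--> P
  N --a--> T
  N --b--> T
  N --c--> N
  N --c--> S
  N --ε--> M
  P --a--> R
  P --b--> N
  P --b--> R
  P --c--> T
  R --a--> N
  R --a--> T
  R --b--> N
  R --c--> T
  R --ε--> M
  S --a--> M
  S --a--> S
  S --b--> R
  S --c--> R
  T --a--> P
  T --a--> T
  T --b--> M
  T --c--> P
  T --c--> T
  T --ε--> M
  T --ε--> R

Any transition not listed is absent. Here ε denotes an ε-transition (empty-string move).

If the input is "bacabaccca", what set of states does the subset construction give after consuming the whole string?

{M, N, P, R, S, T}

Start in {M}.
Read 'b': {M} → {M}.
Read 'a': {M} → {M, N, P, R}.
Read 'c': {M, N, P, R} → {M, N, P, R, S, T}.
Read 'a': {M, N, P, R, S, T} → {M, N, P, R, S, T}.
Read 'b': {M, N, P, R, S, T} → {M, N, R, T}.
Read 'a': {M, N, R, T} → {M, N, P, R, T}.
Read 'c': {M, N, P, R, T} → {M, N, P, R, S, T}.
Read 'c': {M, N, P, R, S, T} → {M, N, P, R, S, T}.
Read 'c': {M, N, P, R, S, T} → {M, N, P, R, S, T}.
Read 'a': {M, N, P, R, S, T} → {M, N, P, R, S, T}.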